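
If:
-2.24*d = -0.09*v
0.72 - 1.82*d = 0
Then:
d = 0.40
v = 9.85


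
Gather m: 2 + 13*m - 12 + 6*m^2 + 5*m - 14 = 6*m^2 + 18*m - 24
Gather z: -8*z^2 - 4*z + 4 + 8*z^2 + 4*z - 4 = 0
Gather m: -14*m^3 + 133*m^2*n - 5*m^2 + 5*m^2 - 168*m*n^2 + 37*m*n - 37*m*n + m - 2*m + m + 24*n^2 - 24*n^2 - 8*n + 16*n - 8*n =-14*m^3 + 133*m^2*n - 168*m*n^2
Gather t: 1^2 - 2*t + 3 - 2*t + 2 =6 - 4*t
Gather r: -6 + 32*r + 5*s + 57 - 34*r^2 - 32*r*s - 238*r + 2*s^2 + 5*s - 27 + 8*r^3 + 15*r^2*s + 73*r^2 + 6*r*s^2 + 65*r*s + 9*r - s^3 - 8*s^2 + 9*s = 8*r^3 + r^2*(15*s + 39) + r*(6*s^2 + 33*s - 197) - s^3 - 6*s^2 + 19*s + 24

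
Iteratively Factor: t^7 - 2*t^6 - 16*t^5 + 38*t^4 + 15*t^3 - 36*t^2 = (t)*(t^6 - 2*t^5 - 16*t^4 + 38*t^3 + 15*t^2 - 36*t) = t*(t - 3)*(t^5 + t^4 - 13*t^3 - t^2 + 12*t) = t*(t - 3)^2*(t^4 + 4*t^3 - t^2 - 4*t) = t*(t - 3)^2*(t + 1)*(t^3 + 3*t^2 - 4*t) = t^2*(t - 3)^2*(t + 1)*(t^2 + 3*t - 4) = t^2*(t - 3)^2*(t + 1)*(t + 4)*(t - 1)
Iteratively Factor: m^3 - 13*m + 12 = (m + 4)*(m^2 - 4*m + 3) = (m - 1)*(m + 4)*(m - 3)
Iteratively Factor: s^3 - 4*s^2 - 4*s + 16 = (s - 4)*(s^2 - 4) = (s - 4)*(s + 2)*(s - 2)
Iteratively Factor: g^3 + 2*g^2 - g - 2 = (g + 1)*(g^2 + g - 2) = (g + 1)*(g + 2)*(g - 1)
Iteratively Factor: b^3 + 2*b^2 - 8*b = (b - 2)*(b^2 + 4*b) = (b - 2)*(b + 4)*(b)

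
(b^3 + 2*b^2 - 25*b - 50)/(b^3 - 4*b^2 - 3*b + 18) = (b^2 - 25)/(b^2 - 6*b + 9)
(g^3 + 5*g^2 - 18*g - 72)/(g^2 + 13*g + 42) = (g^2 - g - 12)/(g + 7)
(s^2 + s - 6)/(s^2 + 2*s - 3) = (s - 2)/(s - 1)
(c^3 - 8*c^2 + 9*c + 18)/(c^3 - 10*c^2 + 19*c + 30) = (c - 3)/(c - 5)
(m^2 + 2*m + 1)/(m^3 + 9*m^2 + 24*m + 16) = (m + 1)/(m^2 + 8*m + 16)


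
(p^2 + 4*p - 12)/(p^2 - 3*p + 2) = (p + 6)/(p - 1)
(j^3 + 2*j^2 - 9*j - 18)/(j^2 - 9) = j + 2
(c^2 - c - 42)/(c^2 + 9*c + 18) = (c - 7)/(c + 3)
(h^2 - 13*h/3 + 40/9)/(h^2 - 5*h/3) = (h - 8/3)/h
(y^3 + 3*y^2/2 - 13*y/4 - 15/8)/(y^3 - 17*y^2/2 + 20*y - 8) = (8*y^3 + 12*y^2 - 26*y - 15)/(4*(2*y^3 - 17*y^2 + 40*y - 16))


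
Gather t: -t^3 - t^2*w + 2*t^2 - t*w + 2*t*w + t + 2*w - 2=-t^3 + t^2*(2 - w) + t*(w + 1) + 2*w - 2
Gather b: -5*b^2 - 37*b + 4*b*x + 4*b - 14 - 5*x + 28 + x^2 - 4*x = -5*b^2 + b*(4*x - 33) + x^2 - 9*x + 14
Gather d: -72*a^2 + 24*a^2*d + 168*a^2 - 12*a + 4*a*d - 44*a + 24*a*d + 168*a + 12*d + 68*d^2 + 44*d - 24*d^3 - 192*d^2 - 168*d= 96*a^2 + 112*a - 24*d^3 - 124*d^2 + d*(24*a^2 + 28*a - 112)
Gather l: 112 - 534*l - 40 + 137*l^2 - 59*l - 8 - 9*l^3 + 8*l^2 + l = -9*l^3 + 145*l^2 - 592*l + 64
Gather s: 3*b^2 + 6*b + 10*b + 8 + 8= 3*b^2 + 16*b + 16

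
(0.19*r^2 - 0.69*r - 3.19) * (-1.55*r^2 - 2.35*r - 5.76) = -0.2945*r^4 + 0.623*r^3 + 5.4716*r^2 + 11.4709*r + 18.3744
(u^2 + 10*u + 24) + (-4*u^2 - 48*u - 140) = -3*u^2 - 38*u - 116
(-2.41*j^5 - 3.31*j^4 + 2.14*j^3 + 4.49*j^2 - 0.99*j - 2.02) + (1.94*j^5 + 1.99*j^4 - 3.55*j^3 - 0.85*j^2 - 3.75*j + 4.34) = -0.47*j^5 - 1.32*j^4 - 1.41*j^3 + 3.64*j^2 - 4.74*j + 2.32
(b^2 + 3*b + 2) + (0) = b^2 + 3*b + 2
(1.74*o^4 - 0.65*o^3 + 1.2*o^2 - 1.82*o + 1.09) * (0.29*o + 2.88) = 0.5046*o^5 + 4.8227*o^4 - 1.524*o^3 + 2.9282*o^2 - 4.9255*o + 3.1392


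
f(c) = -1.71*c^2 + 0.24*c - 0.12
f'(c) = 0.24 - 3.42*c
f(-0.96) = -1.93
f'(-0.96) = 3.52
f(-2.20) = -8.92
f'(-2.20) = 7.76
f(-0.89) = -1.69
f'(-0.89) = 3.28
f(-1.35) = -3.56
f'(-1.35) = 4.86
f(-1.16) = -2.70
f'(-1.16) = 4.21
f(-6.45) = -72.81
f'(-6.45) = 22.30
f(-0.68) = -1.07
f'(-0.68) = 2.57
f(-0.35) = -0.41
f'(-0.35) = 1.44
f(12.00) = -243.48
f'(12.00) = -40.80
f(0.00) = -0.12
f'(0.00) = 0.24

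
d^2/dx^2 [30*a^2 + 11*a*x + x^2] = 2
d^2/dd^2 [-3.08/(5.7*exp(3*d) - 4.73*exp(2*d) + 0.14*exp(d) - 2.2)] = (-3.08*(17.1*exp(2*d) - 9.46*exp(d) + 0.14)*(34.2*exp(2*d) - 18.92*exp(d) + 0.28)*exp(d) + (158.004*exp(2*d) - 58.2736*exp(d) + 0.4312)*(5.7*exp(3*d) - 4.73*exp(2*d) + 0.14*exp(d) - 2.2))*exp(d)/(5.7*exp(3*d) - 4.73*exp(2*d) + 0.14*exp(d) - 2.2)^3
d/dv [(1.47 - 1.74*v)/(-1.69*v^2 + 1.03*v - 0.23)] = (-2.9406*v^2 + 4.9686*v - 1.1139)/(2.8561*v^4 - 3.4814*v^3 + 1.8383*v^2 - 0.4738*v + 0.0529)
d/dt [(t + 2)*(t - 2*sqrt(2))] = 2*t - 2*sqrt(2) + 2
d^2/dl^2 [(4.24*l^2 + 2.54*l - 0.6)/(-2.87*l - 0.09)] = 11.127756/(23.639903*l^3 + 2.223963*l^2 + 0.069741*l + 0.000729)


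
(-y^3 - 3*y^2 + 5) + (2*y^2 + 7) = -y^3 - y^2 + 12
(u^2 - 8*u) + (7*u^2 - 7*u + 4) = 8*u^2 - 15*u + 4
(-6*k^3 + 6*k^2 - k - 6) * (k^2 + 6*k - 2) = -6*k^5 - 30*k^4 + 47*k^3 - 24*k^2 - 34*k + 12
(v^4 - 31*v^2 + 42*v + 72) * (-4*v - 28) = -4*v^5 - 28*v^4 + 124*v^3 + 700*v^2 - 1464*v - 2016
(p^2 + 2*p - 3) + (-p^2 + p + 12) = 3*p + 9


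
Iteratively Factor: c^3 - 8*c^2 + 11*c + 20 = (c + 1)*(c^2 - 9*c + 20) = (c - 4)*(c + 1)*(c - 5)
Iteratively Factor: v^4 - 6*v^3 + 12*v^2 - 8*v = (v - 2)*(v^3 - 4*v^2 + 4*v) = v*(v - 2)*(v^2 - 4*v + 4) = v*(v - 2)^2*(v - 2)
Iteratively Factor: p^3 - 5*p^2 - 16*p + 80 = (p - 5)*(p^2 - 16) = (p - 5)*(p + 4)*(p - 4)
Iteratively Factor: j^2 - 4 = (j - 2)*(j + 2)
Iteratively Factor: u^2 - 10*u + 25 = (u - 5)*(u - 5)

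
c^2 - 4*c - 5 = (c - 5)*(c + 1)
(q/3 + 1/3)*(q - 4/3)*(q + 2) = q^3/3 + 5*q^2/9 - 2*q/3 - 8/9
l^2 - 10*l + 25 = (l - 5)^2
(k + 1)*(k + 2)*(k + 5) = k^3 + 8*k^2 + 17*k + 10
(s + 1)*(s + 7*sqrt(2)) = s^2 + s + 7*sqrt(2)*s + 7*sqrt(2)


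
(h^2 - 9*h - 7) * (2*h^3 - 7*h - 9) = 2*h^5 - 18*h^4 - 21*h^3 + 54*h^2 + 130*h + 63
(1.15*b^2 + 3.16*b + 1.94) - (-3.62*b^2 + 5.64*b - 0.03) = 4.77*b^2 - 2.48*b + 1.97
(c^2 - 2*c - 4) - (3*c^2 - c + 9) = -2*c^2 - c - 13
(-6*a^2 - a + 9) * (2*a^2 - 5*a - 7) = -12*a^4 + 28*a^3 + 65*a^2 - 38*a - 63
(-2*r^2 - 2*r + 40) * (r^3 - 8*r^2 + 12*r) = -2*r^5 + 14*r^4 + 32*r^3 - 344*r^2 + 480*r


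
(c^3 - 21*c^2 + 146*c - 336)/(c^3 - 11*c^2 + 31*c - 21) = (c^2 - 14*c + 48)/(c^2 - 4*c + 3)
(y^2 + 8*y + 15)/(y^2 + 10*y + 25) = (y + 3)/(y + 5)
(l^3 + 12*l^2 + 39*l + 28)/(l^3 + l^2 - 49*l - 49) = (l + 4)/(l - 7)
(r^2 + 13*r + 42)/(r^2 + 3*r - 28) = (r + 6)/(r - 4)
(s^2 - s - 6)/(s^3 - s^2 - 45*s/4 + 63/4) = 4*(s + 2)/(4*s^2 + 8*s - 21)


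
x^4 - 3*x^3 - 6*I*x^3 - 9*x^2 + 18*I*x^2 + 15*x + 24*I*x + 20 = (x - 4)*(x + 1)*(x - 5*I)*(x - I)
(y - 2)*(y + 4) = y^2 + 2*y - 8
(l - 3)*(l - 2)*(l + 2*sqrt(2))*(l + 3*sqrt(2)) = l^4 - 5*l^3 + 5*sqrt(2)*l^3 - 25*sqrt(2)*l^2 + 18*l^2 - 60*l + 30*sqrt(2)*l + 72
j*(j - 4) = j^2 - 4*j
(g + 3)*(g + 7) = g^2 + 10*g + 21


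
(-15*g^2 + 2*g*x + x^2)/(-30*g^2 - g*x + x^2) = (-3*g + x)/(-6*g + x)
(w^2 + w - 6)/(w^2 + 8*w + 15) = (w - 2)/(w + 5)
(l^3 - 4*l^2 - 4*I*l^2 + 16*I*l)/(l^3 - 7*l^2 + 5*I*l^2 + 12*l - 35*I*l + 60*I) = l*(l - 4*I)/(l^2 + l*(-3 + 5*I) - 15*I)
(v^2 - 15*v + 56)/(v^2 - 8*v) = (v - 7)/v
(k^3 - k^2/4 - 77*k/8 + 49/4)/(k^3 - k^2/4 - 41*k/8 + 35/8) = (2*k^2 + 3*k - 14)/(2*k^2 + 3*k - 5)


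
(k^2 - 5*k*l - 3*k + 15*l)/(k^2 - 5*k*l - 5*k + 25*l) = (k - 3)/(k - 5)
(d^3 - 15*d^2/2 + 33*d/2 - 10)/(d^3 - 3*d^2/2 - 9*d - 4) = (2*d^2 - 7*d + 5)/(2*d^2 + 5*d + 2)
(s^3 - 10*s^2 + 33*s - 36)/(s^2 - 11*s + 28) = (s^2 - 6*s + 9)/(s - 7)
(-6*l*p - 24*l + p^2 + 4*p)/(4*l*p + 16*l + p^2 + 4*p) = (-6*l + p)/(4*l + p)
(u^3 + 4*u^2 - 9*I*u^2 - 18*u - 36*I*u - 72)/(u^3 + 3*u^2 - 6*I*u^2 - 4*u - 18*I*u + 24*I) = (u - 3*I)/(u - 1)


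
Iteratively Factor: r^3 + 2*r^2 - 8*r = (r - 2)*(r^2 + 4*r) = (r - 2)*(r + 4)*(r)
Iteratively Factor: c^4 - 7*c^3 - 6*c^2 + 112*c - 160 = (c - 4)*(c^3 - 3*c^2 - 18*c + 40) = (c - 5)*(c - 4)*(c^2 + 2*c - 8) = (c - 5)*(c - 4)*(c + 4)*(c - 2)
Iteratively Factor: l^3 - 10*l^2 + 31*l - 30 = (l - 3)*(l^2 - 7*l + 10) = (l - 5)*(l - 3)*(l - 2)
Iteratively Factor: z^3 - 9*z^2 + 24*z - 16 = (z - 1)*(z^2 - 8*z + 16) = (z - 4)*(z - 1)*(z - 4)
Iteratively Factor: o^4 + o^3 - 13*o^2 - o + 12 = (o + 1)*(o^3 - 13*o + 12) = (o + 1)*(o + 4)*(o^2 - 4*o + 3) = (o - 1)*(o + 1)*(o + 4)*(o - 3)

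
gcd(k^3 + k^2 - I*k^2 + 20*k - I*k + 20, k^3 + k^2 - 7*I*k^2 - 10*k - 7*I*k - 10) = k^2 + k*(1 - 5*I) - 5*I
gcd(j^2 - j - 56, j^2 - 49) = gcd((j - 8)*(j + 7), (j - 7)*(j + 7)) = j + 7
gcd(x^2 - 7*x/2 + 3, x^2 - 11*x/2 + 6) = x - 3/2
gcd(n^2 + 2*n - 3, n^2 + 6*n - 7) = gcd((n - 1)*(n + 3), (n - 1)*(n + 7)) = n - 1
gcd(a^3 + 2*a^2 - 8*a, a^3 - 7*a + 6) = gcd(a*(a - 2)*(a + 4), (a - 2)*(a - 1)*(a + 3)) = a - 2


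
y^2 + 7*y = y*(y + 7)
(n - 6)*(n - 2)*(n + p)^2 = n^4 + 2*n^3*p - 8*n^3 + n^2*p^2 - 16*n^2*p + 12*n^2 - 8*n*p^2 + 24*n*p + 12*p^2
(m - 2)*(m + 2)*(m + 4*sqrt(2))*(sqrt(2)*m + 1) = sqrt(2)*m^4 + 9*m^3 - 36*m - 16*sqrt(2)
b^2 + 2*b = b*(b + 2)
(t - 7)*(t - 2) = t^2 - 9*t + 14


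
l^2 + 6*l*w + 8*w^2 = (l + 2*w)*(l + 4*w)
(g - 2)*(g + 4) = g^2 + 2*g - 8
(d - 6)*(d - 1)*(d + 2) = d^3 - 5*d^2 - 8*d + 12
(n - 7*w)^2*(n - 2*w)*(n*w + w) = n^4*w - 16*n^3*w^2 + n^3*w + 77*n^2*w^3 - 16*n^2*w^2 - 98*n*w^4 + 77*n*w^3 - 98*w^4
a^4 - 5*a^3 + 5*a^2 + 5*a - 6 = (a - 3)*(a - 2)*(a - 1)*(a + 1)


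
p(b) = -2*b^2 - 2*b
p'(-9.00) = 34.00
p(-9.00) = -144.00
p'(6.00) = -26.00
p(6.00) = -84.00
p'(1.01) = -6.04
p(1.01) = -4.06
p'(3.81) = -17.24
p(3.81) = -36.65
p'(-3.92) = 13.68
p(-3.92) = -22.89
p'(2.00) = -10.00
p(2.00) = -12.00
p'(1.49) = -7.96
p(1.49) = -7.42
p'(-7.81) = 29.24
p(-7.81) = -106.37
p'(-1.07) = 2.28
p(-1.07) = -0.15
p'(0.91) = -5.64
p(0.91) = -3.48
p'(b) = -4*b - 2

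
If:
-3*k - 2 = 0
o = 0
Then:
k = -2/3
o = 0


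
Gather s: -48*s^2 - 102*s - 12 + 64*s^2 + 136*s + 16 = 16*s^2 + 34*s + 4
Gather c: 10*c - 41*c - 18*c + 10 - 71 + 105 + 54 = 98 - 49*c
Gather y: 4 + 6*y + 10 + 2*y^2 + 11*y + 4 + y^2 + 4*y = 3*y^2 + 21*y + 18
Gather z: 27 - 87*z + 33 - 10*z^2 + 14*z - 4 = -10*z^2 - 73*z + 56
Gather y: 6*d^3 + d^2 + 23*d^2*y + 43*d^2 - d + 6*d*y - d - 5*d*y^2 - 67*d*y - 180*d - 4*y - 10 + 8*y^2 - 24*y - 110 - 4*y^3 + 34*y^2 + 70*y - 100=6*d^3 + 44*d^2 - 182*d - 4*y^3 + y^2*(42 - 5*d) + y*(23*d^2 - 61*d + 42) - 220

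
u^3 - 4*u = u*(u - 2)*(u + 2)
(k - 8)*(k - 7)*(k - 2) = k^3 - 17*k^2 + 86*k - 112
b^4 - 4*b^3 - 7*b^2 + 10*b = b*(b - 5)*(b - 1)*(b + 2)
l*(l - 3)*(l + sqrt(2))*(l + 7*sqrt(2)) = l^4 - 3*l^3 + 8*sqrt(2)*l^3 - 24*sqrt(2)*l^2 + 14*l^2 - 42*l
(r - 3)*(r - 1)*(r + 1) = r^3 - 3*r^2 - r + 3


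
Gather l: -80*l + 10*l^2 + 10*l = 10*l^2 - 70*l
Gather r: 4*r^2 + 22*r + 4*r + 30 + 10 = 4*r^2 + 26*r + 40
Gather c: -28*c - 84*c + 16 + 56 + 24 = 96 - 112*c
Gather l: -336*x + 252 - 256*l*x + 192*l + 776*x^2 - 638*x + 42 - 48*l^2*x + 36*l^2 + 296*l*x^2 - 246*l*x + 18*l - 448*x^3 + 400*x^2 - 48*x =l^2*(36 - 48*x) + l*(296*x^2 - 502*x + 210) - 448*x^3 + 1176*x^2 - 1022*x + 294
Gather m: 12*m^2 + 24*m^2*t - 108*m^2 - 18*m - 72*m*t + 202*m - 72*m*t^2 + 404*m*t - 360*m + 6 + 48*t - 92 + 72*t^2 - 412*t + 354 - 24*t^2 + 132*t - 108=m^2*(24*t - 96) + m*(-72*t^2 + 332*t - 176) + 48*t^2 - 232*t + 160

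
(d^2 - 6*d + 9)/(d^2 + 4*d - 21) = (d - 3)/(d + 7)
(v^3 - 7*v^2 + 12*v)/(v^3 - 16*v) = (v - 3)/(v + 4)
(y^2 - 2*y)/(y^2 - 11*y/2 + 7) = 2*y/(2*y - 7)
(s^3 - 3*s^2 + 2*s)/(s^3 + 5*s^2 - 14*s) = (s - 1)/(s + 7)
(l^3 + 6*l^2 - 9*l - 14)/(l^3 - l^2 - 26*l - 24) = (l^2 + 5*l - 14)/(l^2 - 2*l - 24)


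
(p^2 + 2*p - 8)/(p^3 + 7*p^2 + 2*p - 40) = 1/(p + 5)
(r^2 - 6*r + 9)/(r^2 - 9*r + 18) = (r - 3)/(r - 6)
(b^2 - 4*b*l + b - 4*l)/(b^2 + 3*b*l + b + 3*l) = (b - 4*l)/(b + 3*l)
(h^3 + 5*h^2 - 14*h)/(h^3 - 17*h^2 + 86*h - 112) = h*(h + 7)/(h^2 - 15*h + 56)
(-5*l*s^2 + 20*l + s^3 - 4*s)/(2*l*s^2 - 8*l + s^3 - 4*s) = (-5*l + s)/(2*l + s)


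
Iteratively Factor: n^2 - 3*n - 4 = (n - 4)*(n + 1)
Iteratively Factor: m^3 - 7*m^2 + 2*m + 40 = (m - 5)*(m^2 - 2*m - 8) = (m - 5)*(m + 2)*(m - 4)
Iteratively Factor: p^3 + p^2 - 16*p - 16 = (p - 4)*(p^2 + 5*p + 4) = (p - 4)*(p + 1)*(p + 4)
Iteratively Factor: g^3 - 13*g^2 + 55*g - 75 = (g - 5)*(g^2 - 8*g + 15) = (g - 5)^2*(g - 3)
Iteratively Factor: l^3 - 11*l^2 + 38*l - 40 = (l - 2)*(l^2 - 9*l + 20) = (l - 5)*(l - 2)*(l - 4)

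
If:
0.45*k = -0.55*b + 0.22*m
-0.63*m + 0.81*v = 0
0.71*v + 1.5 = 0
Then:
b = -0.818181818181818*k - 1.08651911468813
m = -2.72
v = -2.11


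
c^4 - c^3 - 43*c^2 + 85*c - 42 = (c - 6)*(c - 1)^2*(c + 7)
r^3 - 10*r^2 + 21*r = r*(r - 7)*(r - 3)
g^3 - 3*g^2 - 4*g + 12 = (g - 3)*(g - 2)*(g + 2)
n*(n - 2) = n^2 - 2*n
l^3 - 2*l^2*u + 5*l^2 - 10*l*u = l*(l + 5)*(l - 2*u)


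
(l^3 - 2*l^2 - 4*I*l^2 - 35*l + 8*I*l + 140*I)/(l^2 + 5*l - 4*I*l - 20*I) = l - 7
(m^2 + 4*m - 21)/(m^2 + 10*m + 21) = (m - 3)/(m + 3)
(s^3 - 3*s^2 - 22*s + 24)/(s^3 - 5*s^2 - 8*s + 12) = (s + 4)/(s + 2)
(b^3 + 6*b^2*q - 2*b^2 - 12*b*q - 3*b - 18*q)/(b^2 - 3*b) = b + 6*q + 1 + 6*q/b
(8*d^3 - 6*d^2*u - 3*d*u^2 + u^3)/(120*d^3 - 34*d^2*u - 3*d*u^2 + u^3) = (-2*d^2 + d*u + u^2)/(-30*d^2 + d*u + u^2)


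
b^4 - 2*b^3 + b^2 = b^2*(b - 1)^2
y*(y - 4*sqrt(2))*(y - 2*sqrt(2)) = y^3 - 6*sqrt(2)*y^2 + 16*y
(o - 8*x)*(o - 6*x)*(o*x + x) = o^3*x - 14*o^2*x^2 + o^2*x + 48*o*x^3 - 14*o*x^2 + 48*x^3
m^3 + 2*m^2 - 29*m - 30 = (m - 5)*(m + 1)*(m + 6)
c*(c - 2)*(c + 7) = c^3 + 5*c^2 - 14*c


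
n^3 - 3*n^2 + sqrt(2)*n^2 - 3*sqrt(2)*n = n*(n - 3)*(n + sqrt(2))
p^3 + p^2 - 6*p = p*(p - 2)*(p + 3)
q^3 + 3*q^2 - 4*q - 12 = (q - 2)*(q + 2)*(q + 3)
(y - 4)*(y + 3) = y^2 - y - 12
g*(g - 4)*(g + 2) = g^3 - 2*g^2 - 8*g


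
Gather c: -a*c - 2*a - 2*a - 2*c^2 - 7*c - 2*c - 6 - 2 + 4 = -4*a - 2*c^2 + c*(-a - 9) - 4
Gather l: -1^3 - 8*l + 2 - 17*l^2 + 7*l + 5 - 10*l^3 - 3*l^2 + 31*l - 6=-10*l^3 - 20*l^2 + 30*l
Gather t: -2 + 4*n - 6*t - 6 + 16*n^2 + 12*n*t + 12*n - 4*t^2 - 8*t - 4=16*n^2 + 16*n - 4*t^2 + t*(12*n - 14) - 12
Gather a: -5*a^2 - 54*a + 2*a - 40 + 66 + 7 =-5*a^2 - 52*a + 33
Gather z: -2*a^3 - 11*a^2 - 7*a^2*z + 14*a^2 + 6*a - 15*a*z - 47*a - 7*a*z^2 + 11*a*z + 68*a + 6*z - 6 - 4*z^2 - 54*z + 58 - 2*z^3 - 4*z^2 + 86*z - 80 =-2*a^3 + 3*a^2 + 27*a - 2*z^3 + z^2*(-7*a - 8) + z*(-7*a^2 - 4*a + 38) - 28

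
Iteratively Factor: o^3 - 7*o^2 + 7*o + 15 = (o - 3)*(o^2 - 4*o - 5) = (o - 5)*(o - 3)*(o + 1)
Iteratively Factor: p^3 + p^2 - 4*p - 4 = (p + 2)*(p^2 - p - 2) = (p + 1)*(p + 2)*(p - 2)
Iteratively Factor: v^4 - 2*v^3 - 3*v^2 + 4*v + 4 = (v + 1)*(v^3 - 3*v^2 + 4) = (v - 2)*(v + 1)*(v^2 - v - 2) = (v - 2)^2*(v + 1)*(v + 1)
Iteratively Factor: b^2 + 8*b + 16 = (b + 4)*(b + 4)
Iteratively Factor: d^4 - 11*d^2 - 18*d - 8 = (d - 4)*(d^3 + 4*d^2 + 5*d + 2) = (d - 4)*(d + 1)*(d^2 + 3*d + 2) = (d - 4)*(d + 1)^2*(d + 2)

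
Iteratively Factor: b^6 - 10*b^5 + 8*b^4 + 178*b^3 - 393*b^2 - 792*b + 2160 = (b - 4)*(b^5 - 6*b^4 - 16*b^3 + 114*b^2 + 63*b - 540) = (b - 4)*(b + 3)*(b^4 - 9*b^3 + 11*b^2 + 81*b - 180) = (b - 4)^2*(b + 3)*(b^3 - 5*b^2 - 9*b + 45) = (b - 5)*(b - 4)^2*(b + 3)*(b^2 - 9) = (b - 5)*(b - 4)^2*(b + 3)^2*(b - 3)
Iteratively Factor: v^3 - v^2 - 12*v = (v)*(v^2 - v - 12) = v*(v + 3)*(v - 4)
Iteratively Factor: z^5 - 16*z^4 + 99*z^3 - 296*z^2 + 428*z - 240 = (z - 2)*(z^4 - 14*z^3 + 71*z^2 - 154*z + 120) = (z - 5)*(z - 2)*(z^3 - 9*z^2 + 26*z - 24) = (z - 5)*(z - 3)*(z - 2)*(z^2 - 6*z + 8) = (z - 5)*(z - 4)*(z - 3)*(z - 2)*(z - 2)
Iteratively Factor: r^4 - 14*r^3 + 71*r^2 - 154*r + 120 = (r - 5)*(r^3 - 9*r^2 + 26*r - 24) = (r - 5)*(r - 3)*(r^2 - 6*r + 8) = (r - 5)*(r - 4)*(r - 3)*(r - 2)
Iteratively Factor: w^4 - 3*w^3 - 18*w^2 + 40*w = (w + 4)*(w^3 - 7*w^2 + 10*w) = w*(w + 4)*(w^2 - 7*w + 10) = w*(w - 5)*(w + 4)*(w - 2)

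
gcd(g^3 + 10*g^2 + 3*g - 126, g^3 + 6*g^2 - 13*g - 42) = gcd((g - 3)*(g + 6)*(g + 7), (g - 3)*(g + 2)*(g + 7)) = g^2 + 4*g - 21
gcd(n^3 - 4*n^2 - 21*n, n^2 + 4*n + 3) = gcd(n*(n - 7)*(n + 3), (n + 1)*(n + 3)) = n + 3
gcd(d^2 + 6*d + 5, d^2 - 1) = d + 1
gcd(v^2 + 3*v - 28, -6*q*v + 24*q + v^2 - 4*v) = v - 4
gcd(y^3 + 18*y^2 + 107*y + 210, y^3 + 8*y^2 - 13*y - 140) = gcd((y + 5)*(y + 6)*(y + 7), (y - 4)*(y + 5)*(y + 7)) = y^2 + 12*y + 35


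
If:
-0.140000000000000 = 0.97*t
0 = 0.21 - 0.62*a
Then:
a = 0.34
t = -0.14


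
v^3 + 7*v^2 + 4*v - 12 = (v - 1)*(v + 2)*(v + 6)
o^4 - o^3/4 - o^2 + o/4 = o*(o - 1)*(o - 1/4)*(o + 1)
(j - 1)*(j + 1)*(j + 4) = j^3 + 4*j^2 - j - 4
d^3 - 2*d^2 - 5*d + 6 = (d - 3)*(d - 1)*(d + 2)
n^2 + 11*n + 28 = (n + 4)*(n + 7)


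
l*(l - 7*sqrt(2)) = l^2 - 7*sqrt(2)*l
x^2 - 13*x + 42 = (x - 7)*(x - 6)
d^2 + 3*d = d*(d + 3)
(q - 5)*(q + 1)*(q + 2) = q^3 - 2*q^2 - 13*q - 10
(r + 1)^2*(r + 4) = r^3 + 6*r^2 + 9*r + 4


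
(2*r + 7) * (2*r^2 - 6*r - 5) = 4*r^3 + 2*r^2 - 52*r - 35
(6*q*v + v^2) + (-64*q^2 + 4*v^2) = -64*q^2 + 6*q*v + 5*v^2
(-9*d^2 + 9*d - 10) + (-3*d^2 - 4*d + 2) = -12*d^2 + 5*d - 8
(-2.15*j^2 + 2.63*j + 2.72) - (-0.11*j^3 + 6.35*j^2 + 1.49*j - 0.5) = 0.11*j^3 - 8.5*j^2 + 1.14*j + 3.22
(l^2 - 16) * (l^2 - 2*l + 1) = l^4 - 2*l^3 - 15*l^2 + 32*l - 16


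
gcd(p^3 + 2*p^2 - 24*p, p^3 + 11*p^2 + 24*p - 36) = p + 6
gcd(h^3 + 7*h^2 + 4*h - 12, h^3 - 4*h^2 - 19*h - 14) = h + 2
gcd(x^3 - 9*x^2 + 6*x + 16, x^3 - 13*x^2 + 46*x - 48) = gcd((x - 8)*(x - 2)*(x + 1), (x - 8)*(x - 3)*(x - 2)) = x^2 - 10*x + 16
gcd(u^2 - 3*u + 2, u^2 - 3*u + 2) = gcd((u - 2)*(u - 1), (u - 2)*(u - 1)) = u^2 - 3*u + 2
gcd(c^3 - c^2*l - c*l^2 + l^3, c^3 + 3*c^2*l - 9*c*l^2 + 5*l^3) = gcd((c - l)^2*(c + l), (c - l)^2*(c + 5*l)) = c^2 - 2*c*l + l^2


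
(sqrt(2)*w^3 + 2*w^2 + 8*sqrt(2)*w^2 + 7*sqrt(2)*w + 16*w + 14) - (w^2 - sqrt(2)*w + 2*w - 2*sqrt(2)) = sqrt(2)*w^3 + w^2 + 8*sqrt(2)*w^2 + 8*sqrt(2)*w + 14*w + 2*sqrt(2) + 14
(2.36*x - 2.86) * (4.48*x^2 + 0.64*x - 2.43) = 10.5728*x^3 - 11.3024*x^2 - 7.5652*x + 6.9498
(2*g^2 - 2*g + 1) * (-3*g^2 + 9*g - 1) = -6*g^4 + 24*g^3 - 23*g^2 + 11*g - 1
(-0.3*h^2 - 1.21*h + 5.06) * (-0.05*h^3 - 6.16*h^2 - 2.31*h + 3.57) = 0.015*h^5 + 1.9085*h^4 + 7.8936*h^3 - 29.4455*h^2 - 16.0083*h + 18.0642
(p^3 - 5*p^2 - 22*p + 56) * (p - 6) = p^4 - 11*p^3 + 8*p^2 + 188*p - 336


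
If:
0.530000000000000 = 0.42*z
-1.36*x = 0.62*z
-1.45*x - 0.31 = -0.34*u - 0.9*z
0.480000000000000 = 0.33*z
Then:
No Solution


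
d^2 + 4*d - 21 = (d - 3)*(d + 7)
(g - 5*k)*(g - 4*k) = g^2 - 9*g*k + 20*k^2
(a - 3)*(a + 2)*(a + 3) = a^3 + 2*a^2 - 9*a - 18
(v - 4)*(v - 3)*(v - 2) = v^3 - 9*v^2 + 26*v - 24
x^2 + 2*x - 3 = (x - 1)*(x + 3)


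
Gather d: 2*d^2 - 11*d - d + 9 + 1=2*d^2 - 12*d + 10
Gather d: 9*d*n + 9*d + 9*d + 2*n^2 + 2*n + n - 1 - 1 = d*(9*n + 18) + 2*n^2 + 3*n - 2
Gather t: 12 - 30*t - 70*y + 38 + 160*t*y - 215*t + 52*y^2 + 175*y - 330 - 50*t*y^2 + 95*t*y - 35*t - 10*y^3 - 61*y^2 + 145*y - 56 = t*(-50*y^2 + 255*y - 280) - 10*y^3 - 9*y^2 + 250*y - 336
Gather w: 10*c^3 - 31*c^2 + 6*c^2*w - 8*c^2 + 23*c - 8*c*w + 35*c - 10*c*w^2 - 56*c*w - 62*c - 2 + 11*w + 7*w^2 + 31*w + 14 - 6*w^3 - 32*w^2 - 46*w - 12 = 10*c^3 - 39*c^2 - 4*c - 6*w^3 + w^2*(-10*c - 25) + w*(6*c^2 - 64*c - 4)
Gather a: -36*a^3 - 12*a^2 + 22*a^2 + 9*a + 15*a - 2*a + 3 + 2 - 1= -36*a^3 + 10*a^2 + 22*a + 4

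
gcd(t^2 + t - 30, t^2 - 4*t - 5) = t - 5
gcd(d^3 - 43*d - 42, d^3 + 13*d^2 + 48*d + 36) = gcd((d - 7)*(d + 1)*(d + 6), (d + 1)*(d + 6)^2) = d^2 + 7*d + 6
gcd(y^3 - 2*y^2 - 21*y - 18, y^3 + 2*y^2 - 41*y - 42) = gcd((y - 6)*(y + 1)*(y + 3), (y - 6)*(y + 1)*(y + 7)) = y^2 - 5*y - 6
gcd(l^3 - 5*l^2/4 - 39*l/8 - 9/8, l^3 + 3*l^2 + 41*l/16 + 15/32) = l^2 + 7*l/4 + 3/8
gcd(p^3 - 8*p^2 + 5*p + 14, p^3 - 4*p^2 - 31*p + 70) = p^2 - 9*p + 14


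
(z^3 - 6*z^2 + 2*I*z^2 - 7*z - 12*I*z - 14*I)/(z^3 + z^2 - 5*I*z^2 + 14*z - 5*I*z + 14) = (z - 7)/(z - 7*I)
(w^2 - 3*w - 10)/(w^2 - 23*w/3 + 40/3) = 3*(w + 2)/(3*w - 8)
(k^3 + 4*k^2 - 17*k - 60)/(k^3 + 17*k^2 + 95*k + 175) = (k^2 - k - 12)/(k^2 + 12*k + 35)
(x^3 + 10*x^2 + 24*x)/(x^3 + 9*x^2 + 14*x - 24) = x/(x - 1)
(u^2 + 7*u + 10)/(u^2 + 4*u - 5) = (u + 2)/(u - 1)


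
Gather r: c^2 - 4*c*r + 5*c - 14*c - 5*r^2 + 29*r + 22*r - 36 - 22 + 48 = c^2 - 9*c - 5*r^2 + r*(51 - 4*c) - 10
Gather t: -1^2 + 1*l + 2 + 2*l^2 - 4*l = 2*l^2 - 3*l + 1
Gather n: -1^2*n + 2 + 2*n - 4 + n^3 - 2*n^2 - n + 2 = n^3 - 2*n^2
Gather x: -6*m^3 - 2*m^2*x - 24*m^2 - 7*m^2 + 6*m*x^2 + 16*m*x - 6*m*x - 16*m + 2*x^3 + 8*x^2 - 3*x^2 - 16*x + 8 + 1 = -6*m^3 - 31*m^2 - 16*m + 2*x^3 + x^2*(6*m + 5) + x*(-2*m^2 + 10*m - 16) + 9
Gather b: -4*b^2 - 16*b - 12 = -4*b^2 - 16*b - 12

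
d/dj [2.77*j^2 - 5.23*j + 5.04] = 5.54*j - 5.23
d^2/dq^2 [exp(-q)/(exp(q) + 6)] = ((exp(q) + 6)^2 + (exp(q) + 6)*exp(q) + 2*exp(2*q))*exp(-q)/(exp(q) + 6)^3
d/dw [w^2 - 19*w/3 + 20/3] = 2*w - 19/3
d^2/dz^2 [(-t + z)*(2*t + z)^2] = 6*t + 6*z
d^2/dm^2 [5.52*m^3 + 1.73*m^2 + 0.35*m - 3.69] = 33.12*m + 3.46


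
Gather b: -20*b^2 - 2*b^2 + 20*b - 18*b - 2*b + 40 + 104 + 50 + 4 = 198 - 22*b^2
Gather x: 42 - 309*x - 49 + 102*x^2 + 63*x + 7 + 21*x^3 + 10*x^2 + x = 21*x^3 + 112*x^2 - 245*x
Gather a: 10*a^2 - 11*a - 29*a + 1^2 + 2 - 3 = 10*a^2 - 40*a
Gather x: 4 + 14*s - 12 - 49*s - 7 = -35*s - 15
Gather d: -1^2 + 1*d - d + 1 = 0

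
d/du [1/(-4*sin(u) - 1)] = 4*cos(u)/(4*sin(u) + 1)^2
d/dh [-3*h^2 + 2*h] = 2 - 6*h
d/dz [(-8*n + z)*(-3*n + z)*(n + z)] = 13*n^2 - 20*n*z + 3*z^2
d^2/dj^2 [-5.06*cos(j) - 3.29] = 5.06*cos(j)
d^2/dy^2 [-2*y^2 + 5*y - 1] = -4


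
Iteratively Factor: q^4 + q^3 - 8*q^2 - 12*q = (q - 3)*(q^3 + 4*q^2 + 4*q) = q*(q - 3)*(q^2 + 4*q + 4) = q*(q - 3)*(q + 2)*(q + 2)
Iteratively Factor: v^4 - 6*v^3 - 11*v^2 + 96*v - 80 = (v - 4)*(v^3 - 2*v^2 - 19*v + 20) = (v - 4)*(v - 1)*(v^2 - v - 20) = (v - 4)*(v - 1)*(v + 4)*(v - 5)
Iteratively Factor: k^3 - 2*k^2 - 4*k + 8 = (k + 2)*(k^2 - 4*k + 4) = (k - 2)*(k + 2)*(k - 2)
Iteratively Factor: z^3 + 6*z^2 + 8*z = (z + 4)*(z^2 + 2*z) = z*(z + 4)*(z + 2)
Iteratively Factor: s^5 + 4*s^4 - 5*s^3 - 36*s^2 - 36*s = (s + 2)*(s^4 + 2*s^3 - 9*s^2 - 18*s) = (s + 2)^2*(s^3 - 9*s) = (s + 2)^2*(s + 3)*(s^2 - 3*s) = (s - 3)*(s + 2)^2*(s + 3)*(s)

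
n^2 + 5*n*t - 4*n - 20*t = (n - 4)*(n + 5*t)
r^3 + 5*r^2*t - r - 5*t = (r - 1)*(r + 1)*(r + 5*t)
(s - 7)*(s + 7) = s^2 - 49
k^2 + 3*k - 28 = (k - 4)*(k + 7)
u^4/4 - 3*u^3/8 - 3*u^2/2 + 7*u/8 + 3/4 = (u/4 + 1/2)*(u - 3)*(u - 1)*(u + 1/2)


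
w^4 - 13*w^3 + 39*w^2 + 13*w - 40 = (w - 8)*(w - 5)*(w - 1)*(w + 1)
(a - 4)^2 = a^2 - 8*a + 16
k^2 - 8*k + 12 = (k - 6)*(k - 2)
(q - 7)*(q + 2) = q^2 - 5*q - 14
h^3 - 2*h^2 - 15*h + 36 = (h - 3)^2*(h + 4)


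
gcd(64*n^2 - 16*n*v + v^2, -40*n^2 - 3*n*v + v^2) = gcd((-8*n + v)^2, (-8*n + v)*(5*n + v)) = -8*n + v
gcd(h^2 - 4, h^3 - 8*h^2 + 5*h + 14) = h - 2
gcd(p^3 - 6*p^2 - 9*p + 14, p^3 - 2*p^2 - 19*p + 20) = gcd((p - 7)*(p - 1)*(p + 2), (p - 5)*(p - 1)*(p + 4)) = p - 1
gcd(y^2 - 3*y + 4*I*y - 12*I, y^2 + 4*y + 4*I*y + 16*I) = y + 4*I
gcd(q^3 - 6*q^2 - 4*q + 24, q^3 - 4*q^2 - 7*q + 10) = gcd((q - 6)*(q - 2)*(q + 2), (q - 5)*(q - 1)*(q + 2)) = q + 2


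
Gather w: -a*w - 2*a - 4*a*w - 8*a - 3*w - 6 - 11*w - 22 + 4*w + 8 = -10*a + w*(-5*a - 10) - 20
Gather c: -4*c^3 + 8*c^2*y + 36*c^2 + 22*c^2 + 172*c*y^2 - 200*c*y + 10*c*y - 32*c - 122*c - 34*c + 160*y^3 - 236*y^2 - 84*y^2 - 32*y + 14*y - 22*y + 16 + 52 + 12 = -4*c^3 + c^2*(8*y + 58) + c*(172*y^2 - 190*y - 188) + 160*y^3 - 320*y^2 - 40*y + 80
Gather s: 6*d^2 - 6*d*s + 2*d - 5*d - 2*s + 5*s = 6*d^2 - 3*d + s*(3 - 6*d)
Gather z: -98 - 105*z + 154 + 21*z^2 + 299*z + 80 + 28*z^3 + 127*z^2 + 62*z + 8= 28*z^3 + 148*z^2 + 256*z + 144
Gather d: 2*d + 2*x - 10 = 2*d + 2*x - 10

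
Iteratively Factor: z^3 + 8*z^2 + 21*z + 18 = (z + 2)*(z^2 + 6*z + 9) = (z + 2)*(z + 3)*(z + 3)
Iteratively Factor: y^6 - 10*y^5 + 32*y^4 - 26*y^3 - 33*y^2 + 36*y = (y)*(y^5 - 10*y^4 + 32*y^3 - 26*y^2 - 33*y + 36) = y*(y - 3)*(y^4 - 7*y^3 + 11*y^2 + 7*y - 12) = y*(y - 3)*(y + 1)*(y^3 - 8*y^2 + 19*y - 12) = y*(y - 3)*(y - 1)*(y + 1)*(y^2 - 7*y + 12) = y*(y - 3)^2*(y - 1)*(y + 1)*(y - 4)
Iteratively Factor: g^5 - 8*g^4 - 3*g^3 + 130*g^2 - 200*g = (g - 5)*(g^4 - 3*g^3 - 18*g^2 + 40*g) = (g - 5)^2*(g^3 + 2*g^2 - 8*g) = g*(g - 5)^2*(g^2 + 2*g - 8) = g*(g - 5)^2*(g + 4)*(g - 2)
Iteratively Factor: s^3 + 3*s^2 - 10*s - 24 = (s - 3)*(s^2 + 6*s + 8) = (s - 3)*(s + 2)*(s + 4)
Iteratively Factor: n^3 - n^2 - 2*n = (n - 2)*(n^2 + n) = (n - 2)*(n + 1)*(n)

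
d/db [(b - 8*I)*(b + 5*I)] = 2*b - 3*I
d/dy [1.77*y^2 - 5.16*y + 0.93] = 3.54*y - 5.16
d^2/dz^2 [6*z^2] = 12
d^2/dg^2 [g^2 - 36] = 2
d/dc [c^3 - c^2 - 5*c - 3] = 3*c^2 - 2*c - 5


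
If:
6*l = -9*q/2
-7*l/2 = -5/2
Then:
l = 5/7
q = -20/21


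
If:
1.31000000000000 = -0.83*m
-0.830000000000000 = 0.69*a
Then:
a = -1.20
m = -1.58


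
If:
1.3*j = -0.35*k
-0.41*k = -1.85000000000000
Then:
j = -1.21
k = 4.51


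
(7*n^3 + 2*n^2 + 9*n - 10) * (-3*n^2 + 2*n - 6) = -21*n^5 + 8*n^4 - 65*n^3 + 36*n^2 - 74*n + 60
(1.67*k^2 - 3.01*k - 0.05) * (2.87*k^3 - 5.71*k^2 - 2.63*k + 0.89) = 4.7929*k^5 - 18.1744*k^4 + 12.6515*k^3 + 9.6881*k^2 - 2.5474*k - 0.0445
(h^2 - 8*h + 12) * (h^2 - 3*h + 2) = h^4 - 11*h^3 + 38*h^2 - 52*h + 24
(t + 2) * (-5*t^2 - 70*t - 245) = -5*t^3 - 80*t^2 - 385*t - 490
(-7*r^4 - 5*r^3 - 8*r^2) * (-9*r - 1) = 63*r^5 + 52*r^4 + 77*r^3 + 8*r^2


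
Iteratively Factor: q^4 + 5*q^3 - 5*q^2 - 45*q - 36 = (q + 1)*(q^3 + 4*q^2 - 9*q - 36) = (q - 3)*(q + 1)*(q^2 + 7*q + 12) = (q - 3)*(q + 1)*(q + 4)*(q + 3)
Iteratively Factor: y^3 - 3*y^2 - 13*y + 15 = (y - 1)*(y^2 - 2*y - 15) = (y - 5)*(y - 1)*(y + 3)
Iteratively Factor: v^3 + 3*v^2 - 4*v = (v)*(v^2 + 3*v - 4) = v*(v + 4)*(v - 1)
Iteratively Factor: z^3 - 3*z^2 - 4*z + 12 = (z - 3)*(z^2 - 4) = (z - 3)*(z - 2)*(z + 2)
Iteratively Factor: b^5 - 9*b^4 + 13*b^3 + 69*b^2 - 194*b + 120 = (b - 2)*(b^4 - 7*b^3 - b^2 + 67*b - 60) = (b - 2)*(b + 3)*(b^3 - 10*b^2 + 29*b - 20) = (b - 4)*(b - 2)*(b + 3)*(b^2 - 6*b + 5) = (b - 5)*(b - 4)*(b - 2)*(b + 3)*(b - 1)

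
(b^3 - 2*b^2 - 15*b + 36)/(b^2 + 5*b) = (b^3 - 2*b^2 - 15*b + 36)/(b*(b + 5))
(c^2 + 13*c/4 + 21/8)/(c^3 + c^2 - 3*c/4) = (4*c + 7)/(2*c*(2*c - 1))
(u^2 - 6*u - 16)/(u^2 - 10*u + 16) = (u + 2)/(u - 2)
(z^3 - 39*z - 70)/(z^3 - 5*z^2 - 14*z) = (z + 5)/z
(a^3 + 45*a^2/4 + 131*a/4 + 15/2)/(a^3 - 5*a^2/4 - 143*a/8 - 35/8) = 2*(a^2 + 11*a + 30)/(2*a^2 - 3*a - 35)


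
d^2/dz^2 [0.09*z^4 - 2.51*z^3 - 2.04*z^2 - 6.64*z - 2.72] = 1.08*z^2 - 15.06*z - 4.08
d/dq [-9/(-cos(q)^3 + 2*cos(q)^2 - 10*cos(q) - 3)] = 9*(3*cos(q)^2 - 4*cos(q) + 10)*sin(q)/(cos(q)^3 - 2*cos(q)^2 + 10*cos(q) + 3)^2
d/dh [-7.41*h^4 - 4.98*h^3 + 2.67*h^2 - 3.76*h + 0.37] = -29.64*h^3 - 14.94*h^2 + 5.34*h - 3.76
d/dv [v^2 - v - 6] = 2*v - 1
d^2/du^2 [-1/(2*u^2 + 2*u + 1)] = 4*(2*u^2 + 2*u - 2*(2*u + 1)^2 + 1)/(2*u^2 + 2*u + 1)^3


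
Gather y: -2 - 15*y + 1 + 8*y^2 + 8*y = 8*y^2 - 7*y - 1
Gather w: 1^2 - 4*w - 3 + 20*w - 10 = 16*w - 12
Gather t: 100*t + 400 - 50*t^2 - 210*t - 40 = -50*t^2 - 110*t + 360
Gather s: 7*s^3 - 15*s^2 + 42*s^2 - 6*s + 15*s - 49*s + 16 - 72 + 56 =7*s^3 + 27*s^2 - 40*s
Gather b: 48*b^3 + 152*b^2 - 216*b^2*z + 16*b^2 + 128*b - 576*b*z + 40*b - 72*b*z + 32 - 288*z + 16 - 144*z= 48*b^3 + b^2*(168 - 216*z) + b*(168 - 648*z) - 432*z + 48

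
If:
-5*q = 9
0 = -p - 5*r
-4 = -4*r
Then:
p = -5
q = -9/5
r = 1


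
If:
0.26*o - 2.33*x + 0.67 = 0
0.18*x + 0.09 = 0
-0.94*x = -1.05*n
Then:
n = -0.45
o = -7.06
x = -0.50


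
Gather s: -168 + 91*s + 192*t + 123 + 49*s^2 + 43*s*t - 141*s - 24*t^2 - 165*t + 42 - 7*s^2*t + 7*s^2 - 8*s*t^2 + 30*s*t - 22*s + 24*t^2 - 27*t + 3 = s^2*(56 - 7*t) + s*(-8*t^2 + 73*t - 72)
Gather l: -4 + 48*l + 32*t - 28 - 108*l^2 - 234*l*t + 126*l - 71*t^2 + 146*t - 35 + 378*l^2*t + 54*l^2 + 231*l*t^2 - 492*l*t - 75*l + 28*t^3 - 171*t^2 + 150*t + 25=l^2*(378*t - 54) + l*(231*t^2 - 726*t + 99) + 28*t^3 - 242*t^2 + 328*t - 42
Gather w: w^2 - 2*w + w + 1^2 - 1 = w^2 - w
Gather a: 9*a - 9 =9*a - 9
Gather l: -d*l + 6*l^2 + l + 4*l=6*l^2 + l*(5 - d)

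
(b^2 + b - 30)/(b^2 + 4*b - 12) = (b - 5)/(b - 2)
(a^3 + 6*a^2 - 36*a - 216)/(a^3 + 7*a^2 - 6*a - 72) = (a^2 - 36)/(a^2 + a - 12)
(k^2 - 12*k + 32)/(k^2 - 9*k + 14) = (k^2 - 12*k + 32)/(k^2 - 9*k + 14)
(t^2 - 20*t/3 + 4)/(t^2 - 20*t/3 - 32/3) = (-3*t^2 + 20*t - 12)/(-3*t^2 + 20*t + 32)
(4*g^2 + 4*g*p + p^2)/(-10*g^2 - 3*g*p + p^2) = (2*g + p)/(-5*g + p)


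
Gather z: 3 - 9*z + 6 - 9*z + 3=12 - 18*z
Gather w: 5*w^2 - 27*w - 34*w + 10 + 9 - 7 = 5*w^2 - 61*w + 12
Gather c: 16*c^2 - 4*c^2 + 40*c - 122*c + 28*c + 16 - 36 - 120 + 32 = 12*c^2 - 54*c - 108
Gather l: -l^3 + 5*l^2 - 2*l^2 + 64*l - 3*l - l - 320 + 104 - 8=-l^3 + 3*l^2 + 60*l - 224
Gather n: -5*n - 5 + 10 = 5 - 5*n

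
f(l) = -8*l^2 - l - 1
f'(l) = -16*l - 1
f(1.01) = -10.17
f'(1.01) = -17.16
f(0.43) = -2.91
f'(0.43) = -7.88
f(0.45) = -3.07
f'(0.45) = -8.20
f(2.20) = -41.92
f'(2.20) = -36.20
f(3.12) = -82.00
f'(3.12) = -50.92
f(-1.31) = -13.42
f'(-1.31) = 19.96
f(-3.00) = -70.00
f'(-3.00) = 47.00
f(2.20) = -41.92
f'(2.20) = -36.20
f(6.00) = -295.00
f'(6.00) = -97.00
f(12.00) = -1165.00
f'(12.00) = -193.00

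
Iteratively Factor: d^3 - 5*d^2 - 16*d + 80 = (d + 4)*(d^2 - 9*d + 20) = (d - 4)*(d + 4)*(d - 5)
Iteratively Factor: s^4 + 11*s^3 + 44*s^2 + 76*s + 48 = (s + 2)*(s^3 + 9*s^2 + 26*s + 24) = (s + 2)*(s + 3)*(s^2 + 6*s + 8) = (s + 2)*(s + 3)*(s + 4)*(s + 2)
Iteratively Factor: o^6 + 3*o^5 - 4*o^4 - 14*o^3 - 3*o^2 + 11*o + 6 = (o + 3)*(o^5 - 4*o^3 - 2*o^2 + 3*o + 2) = (o - 2)*(o + 3)*(o^4 + 2*o^3 - 2*o - 1) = (o - 2)*(o - 1)*(o + 3)*(o^3 + 3*o^2 + 3*o + 1) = (o - 2)*(o - 1)*(o + 1)*(o + 3)*(o^2 + 2*o + 1) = (o - 2)*(o - 1)*(o + 1)^2*(o + 3)*(o + 1)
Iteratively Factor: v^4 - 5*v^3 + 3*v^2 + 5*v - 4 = (v + 1)*(v^3 - 6*v^2 + 9*v - 4) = (v - 1)*(v + 1)*(v^2 - 5*v + 4) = (v - 1)^2*(v + 1)*(v - 4)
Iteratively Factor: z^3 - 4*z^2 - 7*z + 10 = (z - 1)*(z^2 - 3*z - 10) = (z - 1)*(z + 2)*(z - 5)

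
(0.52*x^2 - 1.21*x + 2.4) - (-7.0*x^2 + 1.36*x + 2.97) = 7.52*x^2 - 2.57*x - 0.57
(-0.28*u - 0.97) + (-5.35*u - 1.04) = -5.63*u - 2.01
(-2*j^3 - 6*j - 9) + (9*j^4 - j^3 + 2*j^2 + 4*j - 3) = 9*j^4 - 3*j^3 + 2*j^2 - 2*j - 12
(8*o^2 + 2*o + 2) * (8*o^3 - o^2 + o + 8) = 64*o^5 + 8*o^4 + 22*o^3 + 64*o^2 + 18*o + 16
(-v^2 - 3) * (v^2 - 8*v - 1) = -v^4 + 8*v^3 - 2*v^2 + 24*v + 3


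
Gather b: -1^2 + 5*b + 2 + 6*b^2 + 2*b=6*b^2 + 7*b + 1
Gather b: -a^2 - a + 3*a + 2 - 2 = -a^2 + 2*a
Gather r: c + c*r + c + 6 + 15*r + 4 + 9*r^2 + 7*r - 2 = 2*c + 9*r^2 + r*(c + 22) + 8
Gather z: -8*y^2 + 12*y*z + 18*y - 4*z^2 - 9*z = -8*y^2 + 18*y - 4*z^2 + z*(12*y - 9)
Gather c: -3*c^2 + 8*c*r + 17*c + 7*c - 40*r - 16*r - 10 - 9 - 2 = -3*c^2 + c*(8*r + 24) - 56*r - 21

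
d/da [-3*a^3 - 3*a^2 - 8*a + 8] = -9*a^2 - 6*a - 8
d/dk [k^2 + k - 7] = 2*k + 1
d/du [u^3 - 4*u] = 3*u^2 - 4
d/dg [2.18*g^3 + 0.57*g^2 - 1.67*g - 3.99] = 6.54*g^2 + 1.14*g - 1.67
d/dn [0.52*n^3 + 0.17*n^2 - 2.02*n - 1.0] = 1.56*n^2 + 0.34*n - 2.02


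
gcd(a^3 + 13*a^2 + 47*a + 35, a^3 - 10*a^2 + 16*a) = 1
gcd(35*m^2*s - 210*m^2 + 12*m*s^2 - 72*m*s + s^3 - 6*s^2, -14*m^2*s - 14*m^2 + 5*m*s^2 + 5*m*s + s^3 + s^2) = 7*m + s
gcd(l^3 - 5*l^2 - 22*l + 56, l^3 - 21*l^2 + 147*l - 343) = l - 7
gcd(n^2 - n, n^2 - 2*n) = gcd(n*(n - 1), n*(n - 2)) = n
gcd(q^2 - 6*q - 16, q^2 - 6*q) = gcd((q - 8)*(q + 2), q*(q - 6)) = 1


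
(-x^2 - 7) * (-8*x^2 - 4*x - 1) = 8*x^4 + 4*x^3 + 57*x^2 + 28*x + 7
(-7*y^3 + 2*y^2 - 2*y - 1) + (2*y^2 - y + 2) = -7*y^3 + 4*y^2 - 3*y + 1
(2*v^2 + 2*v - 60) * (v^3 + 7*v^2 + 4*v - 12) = 2*v^5 + 16*v^4 - 38*v^3 - 436*v^2 - 264*v + 720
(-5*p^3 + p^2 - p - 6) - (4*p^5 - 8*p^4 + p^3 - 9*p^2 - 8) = -4*p^5 + 8*p^4 - 6*p^3 + 10*p^2 - p + 2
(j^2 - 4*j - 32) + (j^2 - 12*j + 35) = 2*j^2 - 16*j + 3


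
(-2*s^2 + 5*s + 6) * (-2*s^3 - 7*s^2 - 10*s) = 4*s^5 + 4*s^4 - 27*s^3 - 92*s^2 - 60*s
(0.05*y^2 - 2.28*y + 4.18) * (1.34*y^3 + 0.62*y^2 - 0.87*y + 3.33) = 0.067*y^5 - 3.0242*y^4 + 4.1441*y^3 + 4.7417*y^2 - 11.229*y + 13.9194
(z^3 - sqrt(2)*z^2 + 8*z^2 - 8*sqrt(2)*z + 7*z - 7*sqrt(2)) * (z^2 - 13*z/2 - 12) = z^5 - sqrt(2)*z^4 + 3*z^4/2 - 57*z^3 - 3*sqrt(2)*z^3/2 - 283*z^2/2 + 57*sqrt(2)*z^2 - 84*z + 283*sqrt(2)*z/2 + 84*sqrt(2)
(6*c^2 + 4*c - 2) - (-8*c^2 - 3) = 14*c^2 + 4*c + 1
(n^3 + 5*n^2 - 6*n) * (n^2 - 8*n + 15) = n^5 - 3*n^4 - 31*n^3 + 123*n^2 - 90*n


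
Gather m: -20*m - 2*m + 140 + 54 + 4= 198 - 22*m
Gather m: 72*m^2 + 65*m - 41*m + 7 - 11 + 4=72*m^2 + 24*m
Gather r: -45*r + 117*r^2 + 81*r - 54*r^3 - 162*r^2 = -54*r^3 - 45*r^2 + 36*r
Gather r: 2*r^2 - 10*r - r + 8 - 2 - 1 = 2*r^2 - 11*r + 5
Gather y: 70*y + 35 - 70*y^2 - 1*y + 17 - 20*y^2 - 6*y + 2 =-90*y^2 + 63*y + 54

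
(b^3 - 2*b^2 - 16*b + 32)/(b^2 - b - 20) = (b^2 - 6*b + 8)/(b - 5)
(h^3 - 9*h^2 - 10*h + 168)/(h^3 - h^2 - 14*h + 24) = (h^2 - 13*h + 42)/(h^2 - 5*h + 6)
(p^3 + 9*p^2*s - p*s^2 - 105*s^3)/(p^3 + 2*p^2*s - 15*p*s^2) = (p + 7*s)/p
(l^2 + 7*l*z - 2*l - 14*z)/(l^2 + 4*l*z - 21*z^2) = (2 - l)/(-l + 3*z)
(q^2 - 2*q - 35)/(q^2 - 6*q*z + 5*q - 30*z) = (7 - q)/(-q + 6*z)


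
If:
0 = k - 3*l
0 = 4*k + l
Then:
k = 0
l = 0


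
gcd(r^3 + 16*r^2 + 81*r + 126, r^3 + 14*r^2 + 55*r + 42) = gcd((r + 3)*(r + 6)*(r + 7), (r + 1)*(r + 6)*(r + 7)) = r^2 + 13*r + 42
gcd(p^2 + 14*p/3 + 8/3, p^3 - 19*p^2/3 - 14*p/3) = p + 2/3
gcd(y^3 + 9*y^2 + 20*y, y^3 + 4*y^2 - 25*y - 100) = y^2 + 9*y + 20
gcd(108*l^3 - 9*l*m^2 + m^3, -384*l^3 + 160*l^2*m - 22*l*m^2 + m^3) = 6*l - m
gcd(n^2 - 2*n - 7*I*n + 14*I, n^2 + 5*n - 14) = n - 2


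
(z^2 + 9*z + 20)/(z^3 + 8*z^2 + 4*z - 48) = (z + 5)/(z^2 + 4*z - 12)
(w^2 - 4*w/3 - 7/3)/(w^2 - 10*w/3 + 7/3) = (w + 1)/(w - 1)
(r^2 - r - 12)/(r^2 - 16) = (r + 3)/(r + 4)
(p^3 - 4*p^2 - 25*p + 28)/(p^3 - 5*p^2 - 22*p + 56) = (p - 1)/(p - 2)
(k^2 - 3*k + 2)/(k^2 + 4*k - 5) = (k - 2)/(k + 5)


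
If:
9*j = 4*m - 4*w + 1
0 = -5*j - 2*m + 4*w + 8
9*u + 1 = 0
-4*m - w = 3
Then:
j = 77/131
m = -101/262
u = -1/9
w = -191/131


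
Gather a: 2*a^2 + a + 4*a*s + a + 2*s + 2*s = 2*a^2 + a*(4*s + 2) + 4*s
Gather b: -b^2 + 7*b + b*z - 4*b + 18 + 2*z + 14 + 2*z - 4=-b^2 + b*(z + 3) + 4*z + 28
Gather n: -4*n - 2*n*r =n*(-2*r - 4)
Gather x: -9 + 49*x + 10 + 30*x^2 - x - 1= 30*x^2 + 48*x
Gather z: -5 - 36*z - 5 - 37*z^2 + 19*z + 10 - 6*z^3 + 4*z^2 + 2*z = -6*z^3 - 33*z^2 - 15*z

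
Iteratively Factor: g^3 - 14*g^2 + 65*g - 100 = (g - 5)*(g^2 - 9*g + 20) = (g - 5)*(g - 4)*(g - 5)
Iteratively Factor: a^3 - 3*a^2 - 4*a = (a - 4)*(a^2 + a) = (a - 4)*(a + 1)*(a)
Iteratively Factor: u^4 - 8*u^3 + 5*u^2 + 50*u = (u - 5)*(u^3 - 3*u^2 - 10*u) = (u - 5)*(u + 2)*(u^2 - 5*u) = (u - 5)^2*(u + 2)*(u)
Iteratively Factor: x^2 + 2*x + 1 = (x + 1)*(x + 1)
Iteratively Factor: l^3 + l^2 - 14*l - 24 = (l - 4)*(l^2 + 5*l + 6) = (l - 4)*(l + 2)*(l + 3)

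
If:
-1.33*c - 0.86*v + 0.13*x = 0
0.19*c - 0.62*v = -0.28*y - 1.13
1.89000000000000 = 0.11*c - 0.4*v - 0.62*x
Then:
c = -0.267051732961305*y - 1.3260177256533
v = 0.369774468931213*y + 1.41622037439657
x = -0.285944319674562*y - 4.19733887029111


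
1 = 1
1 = 1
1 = 1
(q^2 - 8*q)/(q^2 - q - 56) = q/(q + 7)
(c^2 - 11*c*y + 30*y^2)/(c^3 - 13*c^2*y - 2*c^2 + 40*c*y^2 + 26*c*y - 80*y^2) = (-c + 6*y)/(-c^2 + 8*c*y + 2*c - 16*y)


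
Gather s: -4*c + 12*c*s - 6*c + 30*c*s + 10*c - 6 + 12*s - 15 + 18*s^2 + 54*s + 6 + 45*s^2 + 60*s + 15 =63*s^2 + s*(42*c + 126)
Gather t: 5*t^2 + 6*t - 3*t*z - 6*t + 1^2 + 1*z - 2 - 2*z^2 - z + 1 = 5*t^2 - 3*t*z - 2*z^2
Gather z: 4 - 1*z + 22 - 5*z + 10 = 36 - 6*z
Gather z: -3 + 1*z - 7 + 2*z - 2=3*z - 12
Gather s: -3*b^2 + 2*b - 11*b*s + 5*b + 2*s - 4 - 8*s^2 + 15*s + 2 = -3*b^2 + 7*b - 8*s^2 + s*(17 - 11*b) - 2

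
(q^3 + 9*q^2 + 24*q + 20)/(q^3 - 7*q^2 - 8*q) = (q^3 + 9*q^2 + 24*q + 20)/(q*(q^2 - 7*q - 8))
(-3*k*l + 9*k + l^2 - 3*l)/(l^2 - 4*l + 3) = (-3*k + l)/(l - 1)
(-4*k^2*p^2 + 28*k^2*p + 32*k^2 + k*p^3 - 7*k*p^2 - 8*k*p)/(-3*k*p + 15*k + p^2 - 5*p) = k*(4*k*p^2 - 28*k*p - 32*k - p^3 + 7*p^2 + 8*p)/(3*k*p - 15*k - p^2 + 5*p)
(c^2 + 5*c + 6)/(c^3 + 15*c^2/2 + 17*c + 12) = 2*(c + 3)/(2*c^2 + 11*c + 12)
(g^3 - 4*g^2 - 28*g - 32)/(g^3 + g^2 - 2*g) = (g^2 - 6*g - 16)/(g*(g - 1))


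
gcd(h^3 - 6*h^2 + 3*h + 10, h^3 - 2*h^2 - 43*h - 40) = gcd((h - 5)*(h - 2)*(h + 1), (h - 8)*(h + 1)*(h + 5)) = h + 1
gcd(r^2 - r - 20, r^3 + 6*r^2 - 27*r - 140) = r^2 - r - 20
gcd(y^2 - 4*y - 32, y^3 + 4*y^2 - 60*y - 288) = y - 8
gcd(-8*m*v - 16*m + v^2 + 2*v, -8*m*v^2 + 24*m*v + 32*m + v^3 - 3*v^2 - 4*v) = -8*m + v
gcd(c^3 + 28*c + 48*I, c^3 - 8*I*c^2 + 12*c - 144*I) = c^2 - 2*I*c + 24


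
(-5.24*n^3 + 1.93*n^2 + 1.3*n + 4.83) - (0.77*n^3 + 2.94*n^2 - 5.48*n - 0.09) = -6.01*n^3 - 1.01*n^2 + 6.78*n + 4.92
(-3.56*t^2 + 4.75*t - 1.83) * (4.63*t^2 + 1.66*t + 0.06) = -16.4828*t^4 + 16.0829*t^3 - 0.801500000000001*t^2 - 2.7528*t - 0.1098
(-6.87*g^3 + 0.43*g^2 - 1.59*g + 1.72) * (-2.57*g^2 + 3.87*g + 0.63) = 17.6559*g^5 - 27.692*g^4 + 1.4223*g^3 - 10.3028*g^2 + 5.6547*g + 1.0836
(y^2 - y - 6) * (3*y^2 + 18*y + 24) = 3*y^4 + 15*y^3 - 12*y^2 - 132*y - 144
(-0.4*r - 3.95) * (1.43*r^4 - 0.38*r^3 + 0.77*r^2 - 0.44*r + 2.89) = -0.572*r^5 - 5.4965*r^4 + 1.193*r^3 - 2.8655*r^2 + 0.582*r - 11.4155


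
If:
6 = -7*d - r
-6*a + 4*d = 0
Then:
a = -2*r/21 - 4/7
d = -r/7 - 6/7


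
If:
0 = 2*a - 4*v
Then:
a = 2*v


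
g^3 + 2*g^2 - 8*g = g*(g - 2)*(g + 4)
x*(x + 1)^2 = x^3 + 2*x^2 + x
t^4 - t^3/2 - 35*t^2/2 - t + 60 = (t - 4)*(t - 2)*(t + 5/2)*(t + 3)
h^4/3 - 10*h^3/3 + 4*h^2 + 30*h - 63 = (h/3 + 1)*(h - 7)*(h - 3)^2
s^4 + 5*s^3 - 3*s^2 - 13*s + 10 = (s - 1)^2*(s + 2)*(s + 5)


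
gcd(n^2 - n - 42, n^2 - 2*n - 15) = 1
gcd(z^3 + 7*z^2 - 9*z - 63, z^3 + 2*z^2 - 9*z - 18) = z^2 - 9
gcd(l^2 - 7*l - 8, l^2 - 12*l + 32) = l - 8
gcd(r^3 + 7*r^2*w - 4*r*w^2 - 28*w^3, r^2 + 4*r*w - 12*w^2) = r - 2*w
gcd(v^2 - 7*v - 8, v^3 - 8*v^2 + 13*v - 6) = 1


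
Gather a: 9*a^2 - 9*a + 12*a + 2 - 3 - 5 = 9*a^2 + 3*a - 6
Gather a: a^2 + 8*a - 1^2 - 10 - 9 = a^2 + 8*a - 20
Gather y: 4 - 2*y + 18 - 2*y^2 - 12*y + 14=-2*y^2 - 14*y + 36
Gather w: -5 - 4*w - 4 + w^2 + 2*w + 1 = w^2 - 2*w - 8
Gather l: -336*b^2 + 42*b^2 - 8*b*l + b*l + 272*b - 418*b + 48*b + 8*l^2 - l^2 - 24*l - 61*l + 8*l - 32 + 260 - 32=-294*b^2 - 98*b + 7*l^2 + l*(-7*b - 77) + 196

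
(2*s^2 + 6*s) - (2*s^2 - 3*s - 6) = 9*s + 6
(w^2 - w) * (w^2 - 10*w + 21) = w^4 - 11*w^3 + 31*w^2 - 21*w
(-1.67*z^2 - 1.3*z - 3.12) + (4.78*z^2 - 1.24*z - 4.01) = 3.11*z^2 - 2.54*z - 7.13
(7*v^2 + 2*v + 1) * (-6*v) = -42*v^3 - 12*v^2 - 6*v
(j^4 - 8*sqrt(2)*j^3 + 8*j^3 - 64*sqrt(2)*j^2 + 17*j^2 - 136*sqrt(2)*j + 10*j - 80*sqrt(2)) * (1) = j^4 - 8*sqrt(2)*j^3 + 8*j^3 - 64*sqrt(2)*j^2 + 17*j^2 - 136*sqrt(2)*j + 10*j - 80*sqrt(2)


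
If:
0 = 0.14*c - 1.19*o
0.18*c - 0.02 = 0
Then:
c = 0.11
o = 0.01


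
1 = 1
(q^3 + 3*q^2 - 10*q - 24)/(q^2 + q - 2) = (q^2 + q - 12)/(q - 1)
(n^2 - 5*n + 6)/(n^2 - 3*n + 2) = (n - 3)/(n - 1)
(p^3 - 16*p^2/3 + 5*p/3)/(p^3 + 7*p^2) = (3*p^2 - 16*p + 5)/(3*p*(p + 7))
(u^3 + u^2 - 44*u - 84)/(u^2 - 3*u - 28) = (u^2 + 8*u + 12)/(u + 4)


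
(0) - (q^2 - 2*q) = -q^2 + 2*q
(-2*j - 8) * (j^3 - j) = -2*j^4 - 8*j^3 + 2*j^2 + 8*j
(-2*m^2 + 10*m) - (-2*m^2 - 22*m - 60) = 32*m + 60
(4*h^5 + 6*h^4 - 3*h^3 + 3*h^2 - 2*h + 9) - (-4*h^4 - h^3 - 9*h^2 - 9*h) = 4*h^5 + 10*h^4 - 2*h^3 + 12*h^2 + 7*h + 9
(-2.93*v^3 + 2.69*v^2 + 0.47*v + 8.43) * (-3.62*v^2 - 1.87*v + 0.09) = 10.6066*v^5 - 4.2587*v^4 - 6.9954*v^3 - 31.1534*v^2 - 15.7218*v + 0.7587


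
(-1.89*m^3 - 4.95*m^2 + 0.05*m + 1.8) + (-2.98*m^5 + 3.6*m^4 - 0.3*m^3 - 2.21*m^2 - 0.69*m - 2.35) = -2.98*m^5 + 3.6*m^4 - 2.19*m^3 - 7.16*m^2 - 0.64*m - 0.55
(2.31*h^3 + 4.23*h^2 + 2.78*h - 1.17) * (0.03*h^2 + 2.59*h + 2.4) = 0.0693*h^5 + 6.1098*h^4 + 16.5831*h^3 + 17.3171*h^2 + 3.6417*h - 2.808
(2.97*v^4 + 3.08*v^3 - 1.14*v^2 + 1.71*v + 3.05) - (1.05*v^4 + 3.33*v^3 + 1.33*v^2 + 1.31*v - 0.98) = 1.92*v^4 - 0.25*v^3 - 2.47*v^2 + 0.4*v + 4.03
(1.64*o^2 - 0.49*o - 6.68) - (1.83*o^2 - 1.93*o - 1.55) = -0.19*o^2 + 1.44*o - 5.13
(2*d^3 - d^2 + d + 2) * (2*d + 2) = 4*d^4 + 2*d^3 + 6*d + 4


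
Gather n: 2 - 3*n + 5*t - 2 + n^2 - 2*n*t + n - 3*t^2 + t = n^2 + n*(-2*t - 2) - 3*t^2 + 6*t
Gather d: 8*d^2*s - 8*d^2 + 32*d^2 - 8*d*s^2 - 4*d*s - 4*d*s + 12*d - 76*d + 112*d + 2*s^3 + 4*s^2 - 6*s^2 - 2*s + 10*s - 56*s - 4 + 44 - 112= d^2*(8*s + 24) + d*(-8*s^2 - 8*s + 48) + 2*s^3 - 2*s^2 - 48*s - 72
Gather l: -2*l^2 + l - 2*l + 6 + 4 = -2*l^2 - l + 10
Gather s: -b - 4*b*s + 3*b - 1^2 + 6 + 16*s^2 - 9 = -4*b*s + 2*b + 16*s^2 - 4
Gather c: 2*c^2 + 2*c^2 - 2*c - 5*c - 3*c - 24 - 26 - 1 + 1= 4*c^2 - 10*c - 50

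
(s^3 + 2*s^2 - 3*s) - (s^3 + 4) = 2*s^2 - 3*s - 4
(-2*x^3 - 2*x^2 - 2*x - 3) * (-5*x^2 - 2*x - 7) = 10*x^5 + 14*x^4 + 28*x^3 + 33*x^2 + 20*x + 21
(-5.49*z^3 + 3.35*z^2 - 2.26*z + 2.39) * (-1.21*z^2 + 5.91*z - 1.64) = 6.6429*z^5 - 36.4994*z^4 + 31.5367*z^3 - 21.7425*z^2 + 17.8313*z - 3.9196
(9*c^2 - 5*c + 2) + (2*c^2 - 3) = 11*c^2 - 5*c - 1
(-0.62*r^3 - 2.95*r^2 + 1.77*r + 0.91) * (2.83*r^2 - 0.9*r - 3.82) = -1.7546*r^5 - 7.7905*r^4 + 10.0325*r^3 + 12.2513*r^2 - 7.5804*r - 3.4762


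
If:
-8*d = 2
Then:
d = -1/4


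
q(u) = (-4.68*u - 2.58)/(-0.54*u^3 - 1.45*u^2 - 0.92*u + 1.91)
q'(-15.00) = 0.01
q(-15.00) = 0.04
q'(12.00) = -0.01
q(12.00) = 0.05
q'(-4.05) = 0.56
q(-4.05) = 0.92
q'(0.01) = -3.15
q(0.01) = -1.38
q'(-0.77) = -2.42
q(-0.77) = 0.51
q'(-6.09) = 0.13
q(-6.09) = 0.34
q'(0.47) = -14.66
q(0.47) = -4.34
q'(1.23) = -7.94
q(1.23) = 3.44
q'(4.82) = -0.09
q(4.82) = 0.26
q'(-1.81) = -0.91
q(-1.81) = 2.91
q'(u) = (-4.68*u - 2.58)*(1.62*u^2 + 2.9*u + 0.92)/(-0.54*u^3 - 1.45*u^2 - 0.92*u + 1.91)^2 - 4.68/(-0.54*u^3 - 1.45*u^2 - 0.92*u + 1.91) = (2.5272*u^3 + 6.786*u^2 + 4.3056*u - (4.68*u + 2.58)*(1.62*u^2 + 2.9*u + 0.92) - 8.9388)/(0.54*u^3 + 1.45*u^2 + 0.92*u - 1.91)^2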